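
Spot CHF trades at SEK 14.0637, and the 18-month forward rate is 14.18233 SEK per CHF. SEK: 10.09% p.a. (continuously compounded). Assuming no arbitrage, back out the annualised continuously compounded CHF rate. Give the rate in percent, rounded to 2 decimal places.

9.53%

T = 18/12 years.
By CIP, F/S equals the SEK-to-CHF growth ratio: 14.18233/14.0637 = 1.0084352.
The SEK side grows by e^(0.1009×18/12) = 1.1634038.
So the CHF growth factor = 1.1536723.
Take logs: ln 1.1536723 / (18/12) = 0.095300, so 9.53%.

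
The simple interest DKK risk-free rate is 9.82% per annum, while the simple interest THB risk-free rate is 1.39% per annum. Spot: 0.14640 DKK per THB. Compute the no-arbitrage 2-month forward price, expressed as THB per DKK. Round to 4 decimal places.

6.7362

T = 2/12 years.
DKK growth factor: 1 + 0.0982×2/12 = 1.0163667.
THB growth factor: 1 + 0.0139×2/12 = 1.0023167.
Forward (DKK per THB) = 0.1464 × 1.0163667 / 1.0023167 = 0.1484522.
Invert for THB per DKK: 1 / 0.1484522 = 6.7362.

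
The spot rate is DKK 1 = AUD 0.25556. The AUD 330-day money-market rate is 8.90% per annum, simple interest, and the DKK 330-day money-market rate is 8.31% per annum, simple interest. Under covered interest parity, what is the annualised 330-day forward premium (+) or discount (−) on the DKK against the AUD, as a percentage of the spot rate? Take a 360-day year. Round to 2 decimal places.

+0.55%

T = 330/360 years.
CIP forward (AUD per DKK) = 0.25556 × 1.0815833/1.076175 = 0.25684431.
(F − S)/S ÷ T = (0.25684431 − 0.25556)/0.25556/(330/360) = 0.005482 → 0.55%.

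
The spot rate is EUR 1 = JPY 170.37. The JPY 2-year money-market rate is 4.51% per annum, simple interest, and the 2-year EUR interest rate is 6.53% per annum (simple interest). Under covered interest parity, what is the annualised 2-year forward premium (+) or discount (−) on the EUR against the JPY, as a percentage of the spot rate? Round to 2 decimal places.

T = 2 years.
CIP forward (JPY per EUR) = 170.37 × 1.090200/1.130600 = 164.28213.
(F − S)/S ÷ T = (164.28213 − 170.37)/170.37/2 = -0.017867 → -1.79%.

-1.79%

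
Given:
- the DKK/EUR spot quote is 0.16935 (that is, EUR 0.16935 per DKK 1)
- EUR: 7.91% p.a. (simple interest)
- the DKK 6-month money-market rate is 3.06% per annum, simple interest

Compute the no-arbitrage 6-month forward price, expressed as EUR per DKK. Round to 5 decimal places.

0.17339

T = 6/12 years.
EUR accumulates by 1 + 0.0791×6/12 = 1.039550.
DKK accumulates by 1 + 0.0306×6/12 = 1.015300.
So F = 0.16935 × 1.039550 / 1.015300 = 0.1733949 (EUR/DKK).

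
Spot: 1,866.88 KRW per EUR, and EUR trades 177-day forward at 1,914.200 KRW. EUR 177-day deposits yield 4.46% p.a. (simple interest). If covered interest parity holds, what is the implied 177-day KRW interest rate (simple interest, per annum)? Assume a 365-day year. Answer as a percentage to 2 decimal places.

T = 177/365 years.
CIP gives F = S · g_KRW/g_EUR, so g_KRW/g_EUR = 1914.2/1866.88 = 1.0253471.
EUR growth factor: 1 + 0.0446×177/365 = 1.0216279.
Hence g_KRW = 1.0475232.
r = (1.0475232 − 1)/(177/365) = 0.098000 → 9.80%.

9.80%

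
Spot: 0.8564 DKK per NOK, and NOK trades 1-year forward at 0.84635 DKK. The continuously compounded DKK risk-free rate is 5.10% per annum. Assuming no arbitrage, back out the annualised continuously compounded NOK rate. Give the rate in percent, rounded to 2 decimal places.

T = 1 year.
F/S = 0.84635/0.8564 = 0.9882648 = (growth of DKK) / (growth of NOK).
The DKK side grows by e^(0.0510×1) = 1.0523229.
So the NOK growth factor = 1.0648188.
Take logs: ln 1.0648188 / 1 = 0.062805, so 6.28%.

6.28%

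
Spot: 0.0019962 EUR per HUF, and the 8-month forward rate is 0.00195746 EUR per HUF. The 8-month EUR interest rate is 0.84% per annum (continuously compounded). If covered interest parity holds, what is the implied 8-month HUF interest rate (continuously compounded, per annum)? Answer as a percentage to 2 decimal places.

T = 8/12 years.
CIP gives F = S · g_EUR/g_HUF, so g_EUR/g_HUF = 0.00195746/0.0019962 = 0.9805931.
EUR growth factor: e^(0.0084×8/12) = 1.0056157.
So the HUF growth factor = 1.0255178.
Take logs: ln 1.0255178 / (8/12) = 0.037796, so 3.78%.

3.78%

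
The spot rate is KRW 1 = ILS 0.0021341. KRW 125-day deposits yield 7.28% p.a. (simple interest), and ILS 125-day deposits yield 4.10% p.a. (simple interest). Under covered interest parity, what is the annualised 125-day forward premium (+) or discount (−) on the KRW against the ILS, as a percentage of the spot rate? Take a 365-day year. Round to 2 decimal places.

-3.10%

T = 125/365 years.
F = S · g_ILS/g_KRW = 0.0021341 × 1.0140411/1.0249315 = 0.0021114241.
Annualised premium = (F − S)/S × (1/T) = (0.0021114241 − 0.0021341)/0.0021341 ÷ (125/365) = -3.10%.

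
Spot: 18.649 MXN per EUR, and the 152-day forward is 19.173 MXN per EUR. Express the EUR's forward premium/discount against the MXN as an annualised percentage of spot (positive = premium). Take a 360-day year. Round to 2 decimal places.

+6.65%

T = 152/360 years.
(F − S)/S = (19.173 − 18.649)/18.649 = 0.0280980.
Per annum: 0.0280980 / (152/360) = 0.066548 = 6.65%.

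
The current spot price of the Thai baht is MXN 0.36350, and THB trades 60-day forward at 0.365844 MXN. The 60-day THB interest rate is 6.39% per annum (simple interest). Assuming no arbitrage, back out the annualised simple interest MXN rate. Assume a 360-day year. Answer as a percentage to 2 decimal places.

T = 60/360 years.
F/S = 0.365844/0.3635 = 1.0064484 = (growth of MXN) / (growth of THB).
THB growth factor: 1 + 0.0639×60/360 = 1.010650.
So the MXN growth factor = 1.0171671.
r = (1.0171671 − 1)/(60/360) = 0.103003 → 10.30%.

10.30%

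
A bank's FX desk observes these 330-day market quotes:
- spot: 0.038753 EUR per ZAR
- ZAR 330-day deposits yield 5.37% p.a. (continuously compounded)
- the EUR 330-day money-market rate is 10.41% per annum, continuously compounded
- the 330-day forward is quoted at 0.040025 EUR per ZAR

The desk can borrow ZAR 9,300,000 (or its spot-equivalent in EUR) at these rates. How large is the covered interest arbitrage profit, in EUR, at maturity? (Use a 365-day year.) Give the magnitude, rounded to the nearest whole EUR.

T = 330/365 years.
Route A — deposit ZAR, sell forward: 9,300,000 × 1.04974858 × 0.040025 = EUR 390,750.54.
Route B — convert at spot, deposit EUR: 9,300,000 × 0.038753 × 1.09868917 = EUR 395,970.76.
The quoted forward undervalues ZAR, so borrow ZAR, convert to EUR at spot, deposit the EUR at 10.41%, and buy ZAR forward at 0.040025 to cover the loan.
The gap between the two covered legs is EUR 5,220.

EUR 5,220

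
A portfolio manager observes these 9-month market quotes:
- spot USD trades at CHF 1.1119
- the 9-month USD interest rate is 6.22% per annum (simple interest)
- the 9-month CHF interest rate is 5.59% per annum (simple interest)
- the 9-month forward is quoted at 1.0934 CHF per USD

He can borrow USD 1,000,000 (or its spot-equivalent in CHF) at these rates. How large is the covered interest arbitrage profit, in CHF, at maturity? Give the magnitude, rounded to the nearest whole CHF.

T = 9/12 years.
Invest the USD and cover forward: 1,000,000 × 1.046650 × 1.0934 = CHF 1,144,407.11.
Convert at spot and invest in CHF: 1,000,000 × 1.1119 × 1.041925 = CHF 1,158,516.41.
The quoted forward undervalues USD, so borrow USD, convert to CHF at spot, deposit the CHF at 5.59%, and buy USD forward at 1.0934 to cover the loan.
The gap between the two covered legs is CHF 14,109.

CHF 14,109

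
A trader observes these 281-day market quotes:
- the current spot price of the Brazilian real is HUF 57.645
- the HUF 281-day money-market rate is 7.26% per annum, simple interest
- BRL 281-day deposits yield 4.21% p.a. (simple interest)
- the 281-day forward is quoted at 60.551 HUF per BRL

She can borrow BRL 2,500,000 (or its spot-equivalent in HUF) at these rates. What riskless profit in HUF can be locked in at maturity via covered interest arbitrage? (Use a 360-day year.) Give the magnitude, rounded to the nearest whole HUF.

T = 281/360 years.
Invest the BRL and cover forward: 2,500,000 × 1.03286138889 × 60.551 = HUF 156,351,974.90.
Convert at spot and invest in HUF: 2,500,000 × 57.645 × 1.05666833333 = HUF 152,279,115.19.
The quoted forward overvalues BRL, so borrow HUF, buy BRL at spot, deposit the BRL at 4.21%, and sell the proceeds forward at 60.551.
The gap between the two covered legs is HUF 4,072,860.

HUF 4,072,860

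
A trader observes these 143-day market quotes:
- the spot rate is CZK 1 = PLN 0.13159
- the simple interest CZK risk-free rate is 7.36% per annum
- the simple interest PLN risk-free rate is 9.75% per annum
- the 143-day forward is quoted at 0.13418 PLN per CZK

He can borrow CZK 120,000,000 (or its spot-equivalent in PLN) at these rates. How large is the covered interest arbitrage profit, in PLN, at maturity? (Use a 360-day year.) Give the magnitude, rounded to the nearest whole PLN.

PLN 169,975

T = 143/360 years.
Keep in CZK, deliver into the forward: 120,000,000·1.0292355556·0.13418 = PLN 16,572,339.22.
Swap to PLN now, deposit: 120,000,000·0.13159·1.0387291667 = PLN 16,402,364.53.
The quoted forward overvalues CZK, so borrow PLN, buy CZK at spot, deposit the CZK at 7.36%, and sell the proceeds forward at 0.13418.
The gap between the two covered legs is PLN 169,975.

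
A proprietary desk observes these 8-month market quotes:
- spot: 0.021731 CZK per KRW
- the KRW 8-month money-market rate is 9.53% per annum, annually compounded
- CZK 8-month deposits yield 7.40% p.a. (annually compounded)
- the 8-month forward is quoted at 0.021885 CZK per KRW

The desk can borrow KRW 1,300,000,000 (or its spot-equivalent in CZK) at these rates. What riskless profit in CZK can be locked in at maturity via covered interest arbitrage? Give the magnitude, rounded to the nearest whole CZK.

T = 8/12 years.
Route A — deposit KRW, sell forward: 1,300,000,000 × 1.0625647193 × 0.021885 = CZK 30,230,497.55.
Route B — convert at spot, deposit CZK: 1,300,000,000 × 0.021731 × 1.0487440766 = CZK 29,627,334.79.
The quoted forward overvalues KRW, so borrow CZK, buy KRW at spot, deposit the KRW at 9.53%, and sell the proceeds forward at 0.021885.
The gap between the two covered legs is CZK 603,163.

CZK 603,163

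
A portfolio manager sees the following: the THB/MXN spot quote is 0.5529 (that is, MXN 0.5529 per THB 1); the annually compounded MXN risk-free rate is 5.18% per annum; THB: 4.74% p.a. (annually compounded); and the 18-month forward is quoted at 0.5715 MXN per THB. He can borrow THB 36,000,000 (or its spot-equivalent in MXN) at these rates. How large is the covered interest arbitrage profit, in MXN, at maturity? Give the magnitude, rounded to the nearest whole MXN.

T = 18/12 years.
Invest the THB and cover forward: 36,000,000 × 1.0719359946 × 0.5715 = MXN 22,054,011.15.
Convert at spot and invest in MXN: 36,000,000 × 0.5529 × 1.0786976925 = MXN 21,470,830.35.
The quoted forward overvalues THB, so borrow MXN, buy THB at spot, deposit the THB at 4.74%, and sell the proceeds forward at 0.5715.
Arbitrage profit = |22,054,011.15 − 21,470,830.35| = MXN 583,181.

MXN 583,181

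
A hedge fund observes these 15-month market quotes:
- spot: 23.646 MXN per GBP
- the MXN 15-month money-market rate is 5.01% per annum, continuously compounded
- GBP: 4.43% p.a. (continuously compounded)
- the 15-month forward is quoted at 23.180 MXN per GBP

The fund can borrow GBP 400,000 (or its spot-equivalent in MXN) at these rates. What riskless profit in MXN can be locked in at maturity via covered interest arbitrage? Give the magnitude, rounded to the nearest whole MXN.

T = 15/12 years.
Route A — deposit GBP, sell forward: 400,000 × 1.056936892 × 23.180 = MXN 9,799,918.86.
Route B — convert at spot, deposit MXN: 400,000 × 23.646 × 1.064627529 = MXN 10,069,673.02.
The quoted forward undervalues GBP, so borrow GBP, convert to MXN at spot, deposit the MXN at 5.01%, and buy GBP forward at 23.180 to cover the loan.
Profit = 10,069,673.02 − 9,799,918.86 = MXN 269,754.

MXN 269,754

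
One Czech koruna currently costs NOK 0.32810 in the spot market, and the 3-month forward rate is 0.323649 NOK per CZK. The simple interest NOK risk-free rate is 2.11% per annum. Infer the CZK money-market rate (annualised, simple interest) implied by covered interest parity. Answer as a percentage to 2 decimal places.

T = 3/12 years.
F/S = 0.323649/0.3281 = 0.9864340 = (growth of NOK) / (growth of CZK).
NOK growth factor: 1 + 0.0211×3/12 = 1.005275.
Hence g_CZK = 1.0191001.
r = (1.0191001 − 1)/(3/12) = 0.076400 → 7.64%.

7.64%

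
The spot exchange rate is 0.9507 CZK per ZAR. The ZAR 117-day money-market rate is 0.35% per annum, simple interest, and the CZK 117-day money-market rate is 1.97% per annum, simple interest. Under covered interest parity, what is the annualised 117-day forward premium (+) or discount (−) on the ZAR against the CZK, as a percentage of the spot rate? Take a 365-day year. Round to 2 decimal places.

+1.62%

T = 117/365 years.
No-arbitrage forward: 0.9507 × 1.0063148 / 1.0011219 = 0.9556314 CZK/ZAR.
(F − S)/S ÷ T = (0.9556314 − 0.9507)/0.9507/(117/365) = 0.016182 → 1.62%.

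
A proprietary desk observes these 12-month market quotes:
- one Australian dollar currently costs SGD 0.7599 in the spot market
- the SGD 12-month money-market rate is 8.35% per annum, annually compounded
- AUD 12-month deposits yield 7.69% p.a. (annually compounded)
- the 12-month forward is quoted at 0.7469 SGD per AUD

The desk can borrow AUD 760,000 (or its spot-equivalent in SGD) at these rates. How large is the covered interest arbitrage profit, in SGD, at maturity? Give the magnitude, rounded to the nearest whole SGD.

SGD 14,451

T = 1 year.
Route A — deposit AUD, sell forward: 760,000 × 1.076900 × 0.7469 = SGD 611,295.82.
Route B — convert at spot, deposit SGD: 760,000 × 0.7599 × 1.083500 = SGD 625,747.25.
The quoted forward undervalues AUD, so borrow AUD, convert to SGD at spot, deposit the SGD at 8.35%, and buy AUD forward at 0.7469 to cover the loan.
The gap between the two covered legs is SGD 14,451.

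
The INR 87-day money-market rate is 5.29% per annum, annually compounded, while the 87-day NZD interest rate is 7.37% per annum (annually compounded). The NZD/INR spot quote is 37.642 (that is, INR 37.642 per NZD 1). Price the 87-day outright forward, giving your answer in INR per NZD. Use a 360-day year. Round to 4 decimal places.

37.4645

T = 87/360 years.
INR accumulates by (1 + 0.0529)^(87/360) = 1.01253541.
NZD growth factor: (1 + 0.0737)^(87/360) = 1.01733358.
CIP: F = S · (grow INR)/(grow NZD) = 37.642 × 1.01253541/1.01733358 = 37.464465 INR per NZD.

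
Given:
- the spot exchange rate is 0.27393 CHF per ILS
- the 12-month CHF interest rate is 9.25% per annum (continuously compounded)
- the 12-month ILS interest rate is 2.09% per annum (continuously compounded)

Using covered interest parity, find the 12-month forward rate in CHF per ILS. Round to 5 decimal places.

T = 1 year.
CHF accumulates by e^(0.0925×1) = 1.0969131.
Growth of 1 ILS over T: e^(0.0209×1) = 1.0211199.
CIP: F = S · (grow CHF)/(grow ILS) = 0.27393 × 1.0969131/1.0211199 = 0.2942626 CHF per ILS.

0.29426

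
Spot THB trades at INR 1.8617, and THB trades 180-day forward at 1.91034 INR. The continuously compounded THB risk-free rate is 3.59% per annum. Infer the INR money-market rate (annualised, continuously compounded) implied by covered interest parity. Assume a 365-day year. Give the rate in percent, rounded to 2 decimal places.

8.82%

T = 180/365 years.
By CIP, F/S equals the INR-to-THB growth ratio: 1.91034/1.8617 = 1.0261267.
THB growth factor: e^(0.0359×180/365) = 1.0178618.
Hence g_INR = 1.0444552.
r = ln(1.0444552)/(180/365) = 0.088199 → 8.82%.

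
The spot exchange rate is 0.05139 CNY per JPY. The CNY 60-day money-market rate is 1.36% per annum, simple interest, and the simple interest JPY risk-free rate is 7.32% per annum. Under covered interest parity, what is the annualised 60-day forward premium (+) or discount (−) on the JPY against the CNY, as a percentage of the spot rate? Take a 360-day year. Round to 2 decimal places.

-5.89%

T = 60/360 years.
F = S · g_CNY/g_JPY = 0.05139 × 1.0022667/1.012200 = 0.05088568.
Annualised premium = (F − S)/S × (1/T) = (0.05088568 − 0.05139)/0.05139 ÷ (60/360) = -5.89%.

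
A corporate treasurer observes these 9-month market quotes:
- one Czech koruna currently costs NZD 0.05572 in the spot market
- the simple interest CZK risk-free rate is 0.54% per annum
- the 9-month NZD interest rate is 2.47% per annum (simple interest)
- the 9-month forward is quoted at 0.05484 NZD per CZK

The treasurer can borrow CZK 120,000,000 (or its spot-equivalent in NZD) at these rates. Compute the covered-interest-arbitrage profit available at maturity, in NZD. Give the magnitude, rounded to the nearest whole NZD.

NZD 202,813

T = 9/12 years.
Keep in CZK, deliver into the forward: 120,000,000·1.004050·0.05484 = NZD 6,607,452.24.
Swap to NZD now, deposit: 120,000,000·0.05572·1.018525 = NZD 6,810,265.56.
The quoted forward undervalues CZK, so borrow CZK, convert to NZD at spot, deposit the NZD at 2.47%, and buy CZK forward at 0.05484 to cover the loan.
The gap between the two covered legs is NZD 202,813.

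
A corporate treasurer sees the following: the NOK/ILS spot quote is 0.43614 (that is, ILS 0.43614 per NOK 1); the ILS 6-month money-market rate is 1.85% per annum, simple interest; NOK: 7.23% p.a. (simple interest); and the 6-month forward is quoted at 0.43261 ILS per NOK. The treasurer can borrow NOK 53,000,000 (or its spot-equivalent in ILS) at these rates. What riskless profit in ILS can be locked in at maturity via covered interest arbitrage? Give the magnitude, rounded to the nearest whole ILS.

ILS 427,951

T = 6/12 years.
Route A — deposit NOK, sell forward: 53,000,000 × 1.036150 × 0.43261 = ILS 23,757,189.13.
Route B — convert at spot, deposit ILS: 53,000,000 × 0.43614 × 1.009250 = ILS 23,329,237.64.
The quoted forward overvalues NOK, so borrow ILS, buy NOK at spot, deposit the NOK at 7.23%, and sell the proceeds forward at 0.43261.
Arbitrage profit = |23,757,189.13 − 23,329,237.64| = ILS 427,951.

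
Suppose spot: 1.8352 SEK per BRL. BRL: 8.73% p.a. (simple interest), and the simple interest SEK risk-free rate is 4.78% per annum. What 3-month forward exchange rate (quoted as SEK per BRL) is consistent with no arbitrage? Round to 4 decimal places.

T = 3/12 years.
Growth of 1 SEK over T: 1 + 0.0478×3/12 = 1.011950.
BRL accumulates by 1 + 0.0873×3/12 = 1.021825.
Forward (SEK per BRL) = 1.8352 × 1.011950 / 1.021825 = 1.817464.

1.8175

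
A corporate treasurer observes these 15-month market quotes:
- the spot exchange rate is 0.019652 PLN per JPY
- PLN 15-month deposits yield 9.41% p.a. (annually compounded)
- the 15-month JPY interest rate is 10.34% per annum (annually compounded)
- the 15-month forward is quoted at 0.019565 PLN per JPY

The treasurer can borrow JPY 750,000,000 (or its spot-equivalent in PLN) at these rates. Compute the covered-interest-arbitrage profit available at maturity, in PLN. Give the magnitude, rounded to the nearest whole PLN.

T = 15/12 years.
Invest the JPY and cover forward: 750,000,000 × 1.1308792215 × 0.019565 = PLN 16,594,238.98.
Convert at spot and invest in PLN: 750,000,000 × 0.019652 × 1.1189772902 = PLN 16,492,606.28.
The quoted forward overvalues JPY, so borrow PLN, buy JPY at spot, deposit the JPY at 10.34%, and sell the proceeds forward at 0.019565.
Profit = 16,594,238.98 − 16,492,606.28 = PLN 101,633.

PLN 101,633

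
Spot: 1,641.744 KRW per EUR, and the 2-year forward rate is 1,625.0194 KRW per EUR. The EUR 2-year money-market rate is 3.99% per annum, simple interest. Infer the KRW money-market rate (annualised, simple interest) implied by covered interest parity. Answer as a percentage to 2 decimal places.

T = 2 years.
By CIP, F/S equals the KRW-to-EUR growth ratio: 1625.0194/1641.744 = 0.9898129.
EUR growth factor: 1 + 0.0399×2 = 1.079800.
Hence g_KRW = 1.068800.
r = (1.068800 − 1)/2 = 0.034400 → 3.44%.

3.44%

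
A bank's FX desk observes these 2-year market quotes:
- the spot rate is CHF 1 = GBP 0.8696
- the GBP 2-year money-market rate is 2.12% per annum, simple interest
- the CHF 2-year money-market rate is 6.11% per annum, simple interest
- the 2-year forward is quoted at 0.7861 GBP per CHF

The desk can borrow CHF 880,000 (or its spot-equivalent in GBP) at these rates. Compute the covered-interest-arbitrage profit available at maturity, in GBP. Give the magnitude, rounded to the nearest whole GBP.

T = 2 years.
Invest the CHF and cover forward: 880,000 × 1.122200 × 0.7861 = GBP 776,302.05.
Convert at spot and invest in GBP: 880,000 × 0.8696 × 1.042400 = GBP 797,694.52.
The quoted forward undervalues CHF, so borrow CHF, convert to GBP at spot, deposit the GBP at 2.12%, and buy CHF forward at 0.7861 to cover the loan.
The gap between the two covered legs is GBP 21,392.

GBP 21,392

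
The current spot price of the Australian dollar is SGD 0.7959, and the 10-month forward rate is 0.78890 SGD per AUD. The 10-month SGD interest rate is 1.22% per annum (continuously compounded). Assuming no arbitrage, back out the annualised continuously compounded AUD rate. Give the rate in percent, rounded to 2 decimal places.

T = 10/12 years.
By CIP, F/S equals the SGD-to-AUD growth ratio: 0.7889/0.7959 = 0.9912049.
SGD growth factor: e^(0.0122×10/12) = 1.0102185.
Hence g_AUD = 1.0191823.
Take logs: ln 1.0191823 / (10/12) = 0.022801, so 2.28%.

2.28%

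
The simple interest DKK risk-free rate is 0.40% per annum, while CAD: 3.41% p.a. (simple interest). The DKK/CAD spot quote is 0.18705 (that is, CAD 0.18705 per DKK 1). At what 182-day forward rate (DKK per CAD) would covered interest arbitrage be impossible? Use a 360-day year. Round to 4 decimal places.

T = 182/360 years.
CAD growth factor: 1 + 0.0341×182/360 = 1.0172394.
DKK growth factor: 1 + 0.0040×182/360 = 1.0020222.
CIP: F = S · (grow CAD)/(grow DKK) = 0.18705 × 1.0172394/1.0020222 = 0.1898906 CAD per DKK.
Invert for DKK per CAD: 1 / 0.1898906 = 5.2662.

5.2662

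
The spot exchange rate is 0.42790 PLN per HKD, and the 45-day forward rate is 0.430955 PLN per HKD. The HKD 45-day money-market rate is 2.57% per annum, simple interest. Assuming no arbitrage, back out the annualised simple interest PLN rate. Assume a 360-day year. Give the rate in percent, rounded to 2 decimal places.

8.30%

T = 45/360 years.
F/S = 0.430955/0.4279 = 1.0071395 = (growth of PLN) / (growth of HKD).
HKD growth factor: 1 + 0.0257×45/360 = 1.0032125.
That pins the PLN growth at 1.0103749.
r = (1.0103749 − 1)/(45/360) = 0.082999 → 8.30%.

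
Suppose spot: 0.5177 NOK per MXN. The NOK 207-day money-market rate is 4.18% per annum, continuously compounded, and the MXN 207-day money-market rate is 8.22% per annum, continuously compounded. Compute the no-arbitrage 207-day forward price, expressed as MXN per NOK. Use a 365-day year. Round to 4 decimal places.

1.9764

T = 207/365 years.
Growth of 1 NOK over T: e^(0.0418×207/365) = 1.023989.
MXN accumulates by e^(0.0822×207/365) = 1.0477212.
Forward (NOK per MXN) = 0.5177 × 1.023989 / 1.0477212 = 0.5059734.
Quoted the other way: 1/0.5059734 = 1.9764 MXN per NOK.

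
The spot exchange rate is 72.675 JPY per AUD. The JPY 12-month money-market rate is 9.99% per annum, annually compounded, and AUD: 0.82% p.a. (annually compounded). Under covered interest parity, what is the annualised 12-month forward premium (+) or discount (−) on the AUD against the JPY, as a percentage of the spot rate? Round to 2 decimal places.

+9.10%

T = 1 year.
CIP forward (JPY per AUD) = 72.675 × 1.099900/1.008200 = 79.285095.
(F − S)/S ÷ T = (79.285095 − 72.675)/72.675/1 = 0.090954 → 9.10%.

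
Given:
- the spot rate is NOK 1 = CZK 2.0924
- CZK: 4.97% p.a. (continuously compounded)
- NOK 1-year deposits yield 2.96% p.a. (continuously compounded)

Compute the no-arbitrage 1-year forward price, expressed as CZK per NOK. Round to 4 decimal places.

T = 1 year.
Growth of 1 CZK over T: e^(0.0497×1) = 1.0509558.
Growth of 1 NOK over T: e^(0.0296×1) = 1.0300424.
So F = 2.0924 × 1.0509558 / 1.0300424 = 2.134883 (CZK/NOK).

2.1349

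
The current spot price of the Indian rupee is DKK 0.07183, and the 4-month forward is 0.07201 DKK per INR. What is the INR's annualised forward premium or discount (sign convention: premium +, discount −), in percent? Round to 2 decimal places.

+0.75%

T = 4/12 years.
INR trades forward at +0.25059% vs spot over the period.
Annualise by dividing by T: 0.0025059 / (4/12) = 0.007518 → 0.75%.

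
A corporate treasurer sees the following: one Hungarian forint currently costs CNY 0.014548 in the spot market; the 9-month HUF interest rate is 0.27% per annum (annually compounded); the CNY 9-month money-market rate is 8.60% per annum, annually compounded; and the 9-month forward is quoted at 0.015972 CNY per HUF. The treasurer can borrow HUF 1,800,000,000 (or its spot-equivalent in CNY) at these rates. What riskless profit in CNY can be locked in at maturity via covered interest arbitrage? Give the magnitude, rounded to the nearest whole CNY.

CNY 949,912

T = 9/12 years.
Invest the HUF and cover forward: 1,800,000,000 × 1.0020243173 × 0.015972 = CNY 28,807,798.31.
Convert at spot and invest in CNY: 1,800,000,000 × 0.014548 × 1.0638303324 = CNY 27,857,886.62.
The quoted forward overvalues HUF, so borrow CNY, buy HUF at spot, deposit the HUF at 0.27%, and sell the proceeds forward at 0.015972.
The gap between the two covered legs is CNY 949,912.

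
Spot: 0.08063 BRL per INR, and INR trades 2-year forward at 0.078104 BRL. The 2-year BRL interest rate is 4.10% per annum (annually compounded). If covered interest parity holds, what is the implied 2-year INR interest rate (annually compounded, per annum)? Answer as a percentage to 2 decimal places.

T = 2 years.
By CIP, F/S equals the BRL-to-INR growth ratio: 0.078104/0.08063 = 0.9686717.
The BRL side grows by (1 + 0.0410)^2 = 1.083681.
So the INR growth factor = 1.1187289.
Annualise: 1.1187289^(1/2) − 1 = 0.057700 = 5.77%.

5.77%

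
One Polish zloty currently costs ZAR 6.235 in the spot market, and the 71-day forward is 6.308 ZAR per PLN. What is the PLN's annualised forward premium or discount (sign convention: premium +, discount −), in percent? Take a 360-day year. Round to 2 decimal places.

T = 71/360 years.
Period premium: (6.308 − 6.235)/6.235 = 0.0117081.
×(1/T) gives 5.94% p.a.

+5.94%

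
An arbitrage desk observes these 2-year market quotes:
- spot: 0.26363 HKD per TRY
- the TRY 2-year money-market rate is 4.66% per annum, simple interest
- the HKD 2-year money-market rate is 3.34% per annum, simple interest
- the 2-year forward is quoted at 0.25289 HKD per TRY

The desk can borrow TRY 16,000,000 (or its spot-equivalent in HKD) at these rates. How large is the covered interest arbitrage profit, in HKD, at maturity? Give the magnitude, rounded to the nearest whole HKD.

HKD 76,498

T = 2 years.
Route A — deposit TRY, sell forward: 16,000,000 × 1.093200 × 0.25289 = HKD 4,423,349.57.
Route B — convert at spot, deposit HKD: 16,000,000 × 0.26363 × 1.066800 = HKD 4,499,847.74.
The quoted forward undervalues TRY, so borrow TRY, convert to HKD at spot, deposit the HKD at 3.34%, and buy TRY forward at 0.25289 to cover the loan.
Profit = 4,499,847.74 − 4,423,349.57 = HKD 76,498.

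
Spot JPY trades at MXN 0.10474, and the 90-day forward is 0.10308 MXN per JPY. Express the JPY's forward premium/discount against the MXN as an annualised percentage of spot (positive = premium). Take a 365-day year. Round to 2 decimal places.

-6.43%

T = 90/365 years.
(F − S)/S = (0.10308 − 0.10474)/0.10474 = -0.0158488.
×(1/T) gives -6.43% p.a.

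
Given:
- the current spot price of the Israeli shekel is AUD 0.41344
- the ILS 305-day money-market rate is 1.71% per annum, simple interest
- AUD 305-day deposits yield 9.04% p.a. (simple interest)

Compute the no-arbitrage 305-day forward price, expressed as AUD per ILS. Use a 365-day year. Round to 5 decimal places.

T = 305/365 years.
AUD growth factor: 1 + 0.0904×305/365 = 1.0755397.
ILS growth factor: 1 + 0.0171×305/365 = 1.014289.
CIP: F = S · (grow AUD)/(grow ILS) = 0.41344 × 1.0755397/1.014289 = 0.4384067 AUD per ILS.

0.43841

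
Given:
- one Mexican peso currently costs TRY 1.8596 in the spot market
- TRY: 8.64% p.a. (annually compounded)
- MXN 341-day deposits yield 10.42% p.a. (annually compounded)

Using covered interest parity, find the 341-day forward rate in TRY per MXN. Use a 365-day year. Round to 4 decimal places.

T = 341/365 years.
Growth of 1 TRY over T: (1 + 0.0864)^(341/365) = 1.0804964.
MXN growth factor: (1 + 0.1042)^(341/365) = 1.0970267.
CIP: F = S · (grow TRY)/(grow MXN) = 1.8596 × 1.0804964/1.0970267 = 1.831579 TRY per MXN.

1.8316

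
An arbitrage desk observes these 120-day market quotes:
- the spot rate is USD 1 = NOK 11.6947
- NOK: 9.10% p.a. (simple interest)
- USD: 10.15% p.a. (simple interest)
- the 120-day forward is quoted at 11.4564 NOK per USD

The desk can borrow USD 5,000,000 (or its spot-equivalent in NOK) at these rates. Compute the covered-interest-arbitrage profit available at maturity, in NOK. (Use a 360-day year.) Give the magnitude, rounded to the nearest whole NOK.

T = 120/360 years.
Invest the USD and cover forward: 5,000,000 × 1.0338333333 × 11.4564 = NOK 59,220,041.00.
Convert at spot and invest in NOK: 5,000,000 × 11.6947 × 1.0303333333 = NOK 60,247,196.16.
The quoted forward undervalues USD, so borrow USD, convert to NOK at spot, deposit the NOK at 9.10%, and buy USD forward at 11.4564 to cover the loan.
Arbitrage profit = |59,220,041.00 − 60,247,196.16| = NOK 1,027,155.

NOK 1,027,155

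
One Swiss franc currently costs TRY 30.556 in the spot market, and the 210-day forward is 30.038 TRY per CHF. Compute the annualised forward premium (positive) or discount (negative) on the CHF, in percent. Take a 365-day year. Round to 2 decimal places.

T = 210/365 years.
Period premium: (30.038 − 30.556)/30.556 = -0.0169525.
Annualise by dividing by T: -0.0169525 / (210/365) = -0.029465 → -2.95%.

-2.95%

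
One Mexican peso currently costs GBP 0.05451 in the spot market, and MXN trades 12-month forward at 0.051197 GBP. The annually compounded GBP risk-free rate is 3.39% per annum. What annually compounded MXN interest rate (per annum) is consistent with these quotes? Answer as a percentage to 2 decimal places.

10.08%

T = 1 year.
CIP gives F = S · g_GBP/g_MXN, so g_GBP/g_MXN = 0.051197/0.05451 = 0.9392222.
The GBP side grows by (1 + 0.0339)^1 = 1.033900.
Hence g_MXN = 1.1008045.
r = 1.1008045^(1/1) − 1 = 0.100804 → 10.08%.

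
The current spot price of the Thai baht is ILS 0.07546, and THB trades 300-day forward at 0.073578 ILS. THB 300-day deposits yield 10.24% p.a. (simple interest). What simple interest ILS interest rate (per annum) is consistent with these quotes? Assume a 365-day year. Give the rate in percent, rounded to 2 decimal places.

6.95%

T = 300/365 years.
F/S = 0.073578/0.07546 = 0.9750596 = (growth of ILS) / (growth of THB).
THB growth factor: 1 + 0.1024×300/365 = 1.0841644.
So the ILS growth factor = 1.0571249.
r = (1.0571249 − 1)/(300/365) = 0.069502 → 6.95%.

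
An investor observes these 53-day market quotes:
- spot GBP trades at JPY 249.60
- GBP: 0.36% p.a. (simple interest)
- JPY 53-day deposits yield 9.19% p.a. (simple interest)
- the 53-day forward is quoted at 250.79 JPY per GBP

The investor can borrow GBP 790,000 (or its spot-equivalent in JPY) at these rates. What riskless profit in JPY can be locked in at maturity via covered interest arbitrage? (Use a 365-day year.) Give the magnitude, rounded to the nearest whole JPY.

T = 53/365 years.
Invest the GBP and cover forward: 790,000 × 1.00052273973 × 250.79 = JPY 198,227,667.34.
Convert at spot and invest in JPY: 790,000 × 249.60 × 1.01334438356 = JPY 199,815,298.93.
The quoted forward undervalues GBP, so borrow GBP, convert to JPY at spot, deposit the JPY at 9.19%, and buy GBP forward at 250.79 to cover the loan.
Profit = 199,815,298.93 − 198,227,667.34 = JPY 1,587,632.

JPY 1,587,632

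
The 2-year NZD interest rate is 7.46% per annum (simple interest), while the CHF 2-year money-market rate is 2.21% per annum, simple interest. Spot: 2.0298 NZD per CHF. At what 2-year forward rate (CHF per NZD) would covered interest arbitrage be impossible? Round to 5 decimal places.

0.44765

T = 2 years.
NZD growth factor: 1 + 0.0746×2 = 1.149200.
Growth of 1 CHF over T: 1 + 0.0221×2 = 1.044200.
Forward (NZD per CHF) = 2.0298 × 1.149200 / 1.044200 = 2.233907.
Quoted the other way: 1/2.233907 = 0.44765 CHF per NZD.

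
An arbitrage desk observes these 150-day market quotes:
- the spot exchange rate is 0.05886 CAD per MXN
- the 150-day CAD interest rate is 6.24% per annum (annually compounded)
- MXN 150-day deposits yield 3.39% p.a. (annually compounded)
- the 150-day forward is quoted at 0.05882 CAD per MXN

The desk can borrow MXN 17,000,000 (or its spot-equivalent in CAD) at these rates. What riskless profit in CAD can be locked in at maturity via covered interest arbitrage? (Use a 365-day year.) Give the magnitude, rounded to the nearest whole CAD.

T = 150/365 years.
Route A — deposit MXN, sell forward: 17,000,000 × 1.013794855 × 0.05882 = CAD 1,013,734.03.
Route B — convert at spot, deposit CAD: 17,000,000 × 0.05886 × 1.025187526 = CAD 1,025,823.14.
The quoted forward undervalues MXN, so borrow MXN, convert to CAD at spot, deposit the CAD at 6.24%, and buy MXN forward at 0.05882 to cover the loan.
The gap between the two covered legs is CAD 12,089.

CAD 12,089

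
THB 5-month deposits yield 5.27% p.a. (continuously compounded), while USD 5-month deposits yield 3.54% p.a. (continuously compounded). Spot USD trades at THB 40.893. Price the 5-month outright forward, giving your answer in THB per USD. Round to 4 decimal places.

T = 5/12 years.
Growth of 1 THB over T: e^(0.0527×5/12) = 1.02220119.
USD growth factor: e^(0.0354×5/12) = 1.01485932.
So F = 40.893 × 1.02220119 / 1.01485932 = 41.188835 (THB/USD).

41.1888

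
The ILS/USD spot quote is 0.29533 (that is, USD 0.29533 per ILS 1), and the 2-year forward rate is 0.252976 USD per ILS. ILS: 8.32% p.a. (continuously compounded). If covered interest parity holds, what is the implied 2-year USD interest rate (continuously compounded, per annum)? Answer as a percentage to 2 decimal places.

T = 2 years.
By CIP, F/S equals the USD-to-ILS growth ratio: 0.252976/0.29533 = 0.8565875.
ILS growth factor: e^(0.0832×2) = 1.1810454.
Hence g_USD = 1.0116687.
r = ln(1.0116687)/2 = 0.005801 → 0.58%.

0.58%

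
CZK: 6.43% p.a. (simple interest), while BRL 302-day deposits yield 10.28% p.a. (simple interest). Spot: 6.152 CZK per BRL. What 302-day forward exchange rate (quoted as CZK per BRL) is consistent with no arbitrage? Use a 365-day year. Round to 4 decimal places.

T = 302/365 years.
Growth of 1 CZK over T: 1 + 0.0643×302/365 = 1.0532016.
BRL growth factor: 1 + 0.1028×302/365 = 1.0850564.
Forward (CZK per BRL) = 6.152 × 1.0532016 / 1.0850564 = 5.971391.

5.9714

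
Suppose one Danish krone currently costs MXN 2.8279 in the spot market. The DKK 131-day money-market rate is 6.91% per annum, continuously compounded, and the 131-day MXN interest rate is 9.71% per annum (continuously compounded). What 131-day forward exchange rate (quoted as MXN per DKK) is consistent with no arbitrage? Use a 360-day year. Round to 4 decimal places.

T = 131/360 years.
Growth of 1 MXN over T: e^(0.0971×131/360) = 1.0359653.
DKK growth factor: e^(0.0691×131/360) = 1.0254635.
CIP: F = S · (grow MXN)/(grow DKK) = 2.8279 × 1.0359653/1.0254635 = 2.856861 MXN per DKK.

2.8569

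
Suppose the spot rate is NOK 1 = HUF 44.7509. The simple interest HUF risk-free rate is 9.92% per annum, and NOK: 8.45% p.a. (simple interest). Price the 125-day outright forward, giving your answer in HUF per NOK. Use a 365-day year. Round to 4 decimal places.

44.9699

T = 125/365 years.
HUF accumulates by 1 + 0.0992×125/365 = 1.0339726.
Growth of 1 NOK over T: 1 + 0.0845×125/365 = 1.02893836.
So F = 44.7509 × 1.0339726 / 1.02893836 = 44.969851 (HUF/NOK).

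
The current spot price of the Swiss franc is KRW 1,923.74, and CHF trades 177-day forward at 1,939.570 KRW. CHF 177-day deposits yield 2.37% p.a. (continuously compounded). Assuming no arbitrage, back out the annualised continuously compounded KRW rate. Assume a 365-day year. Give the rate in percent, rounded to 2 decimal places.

4.06%

T = 177/365 years.
By CIP, F/S equals the KRW-to-CHF growth ratio: 1939.57/1923.74 = 1.0082288.
CHF growth factor: e^(0.0237×177/365) = 1.0115592.
Hence g_KRW = 1.0198831.
Take logs: ln 1.0198831 / (177/365) = 0.040600, so 4.06%.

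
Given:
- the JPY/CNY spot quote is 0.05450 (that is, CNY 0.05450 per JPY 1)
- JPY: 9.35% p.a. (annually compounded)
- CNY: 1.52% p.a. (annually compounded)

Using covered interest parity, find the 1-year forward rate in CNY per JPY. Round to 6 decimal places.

0.050598

T = 1 year.
Growth of 1 CNY over T: (1 + 0.0152)^1 = 1.015200.
JPY accumulates by (1 + 0.0935)^1 = 1.093500.
Forward (CNY per JPY) = 0.0545 × 1.015200 / 1.093500 = 0.05059753.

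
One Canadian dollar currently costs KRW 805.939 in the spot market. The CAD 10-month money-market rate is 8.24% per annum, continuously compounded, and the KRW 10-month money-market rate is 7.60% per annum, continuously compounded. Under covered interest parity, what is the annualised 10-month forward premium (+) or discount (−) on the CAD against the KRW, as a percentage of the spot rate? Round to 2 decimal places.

T = 10/12 years.
CIP forward (KRW per CAD) = 805.939 × 1.0653819/1.0710791 = 801.652112.
(F − S)/S ÷ T = (801.652112 − 805.939)/805.939/(10/12) = -0.006383 → -0.64%.

-0.64%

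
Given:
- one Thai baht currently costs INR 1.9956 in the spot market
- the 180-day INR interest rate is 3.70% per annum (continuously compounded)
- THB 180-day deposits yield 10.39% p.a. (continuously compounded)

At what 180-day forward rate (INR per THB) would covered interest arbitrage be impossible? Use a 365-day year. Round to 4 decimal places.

1.9308

T = 180/365 years.
INR accumulates by e^(0.0370×180/365) = 1.0184141.
THB accumulates by e^(0.1039×180/365) = 1.0525738.
Forward (INR per THB) = 1.9956 × 1.0184141 / 1.0525738 = 1.930836.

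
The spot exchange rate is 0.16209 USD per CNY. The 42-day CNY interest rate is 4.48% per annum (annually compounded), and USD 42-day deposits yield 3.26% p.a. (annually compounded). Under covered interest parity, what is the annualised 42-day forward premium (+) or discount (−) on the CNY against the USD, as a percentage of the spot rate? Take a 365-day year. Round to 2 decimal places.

-1.17%

T = 42/365 years.
No-arbitrage forward: 0.16209 × 1.0036982 / 1.0050557 = 0.16187107 USD/CNY.
(F − S)/S ÷ T = (0.16187107 − 0.16209)/0.16209/(42/365) = -0.011738 → -1.17%.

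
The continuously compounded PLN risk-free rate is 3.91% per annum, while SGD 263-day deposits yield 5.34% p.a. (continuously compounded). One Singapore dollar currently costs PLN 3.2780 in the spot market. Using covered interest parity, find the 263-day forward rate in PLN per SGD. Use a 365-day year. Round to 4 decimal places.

3.2444

T = 263/365 years.
PLN accumulates by e^(0.0391×263/365) = 1.028574.
SGD accumulates by e^(0.0534×263/365) = 1.0392271.
Forward (PLN per SGD) = 3.278 × 1.028574 / 1.0392271 = 3.244397.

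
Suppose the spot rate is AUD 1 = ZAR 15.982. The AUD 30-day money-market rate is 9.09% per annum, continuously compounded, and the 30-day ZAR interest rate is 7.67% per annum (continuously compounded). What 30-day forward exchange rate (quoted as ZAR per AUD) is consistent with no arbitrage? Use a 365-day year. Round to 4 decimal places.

T = 30/365 years.
ZAR growth factor: e^(0.0767×30/365) = 1.00632402.
Growth of 1 AUD over T: e^(0.0909×30/365) = 1.00749921.
So F = 15.982 × 1.00632402 / 1.00749921 = 15.963358 (ZAR/AUD).

15.9634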